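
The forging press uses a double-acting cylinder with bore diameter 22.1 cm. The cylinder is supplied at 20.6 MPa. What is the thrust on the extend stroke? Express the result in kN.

Cap-side area A_cap = π/4 × (22.1 cm)² = 383.6 cm^2
F = P × A_cap = 20.6 MPa × A_cap

F ≈ 790 kN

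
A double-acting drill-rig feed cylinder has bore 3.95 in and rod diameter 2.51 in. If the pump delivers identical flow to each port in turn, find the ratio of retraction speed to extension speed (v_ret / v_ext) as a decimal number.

v_ret/v_ext ≈ 1.68

Cap-side area A_cap = π/4 × (3.95 in)² = 12.25 in^2
Rod-side annular area A_ann = π/4 × (3.95² − 2.51²) = 7.306 in^2
For equal Q, v ∝ 1/A, so v_ret/v_ext = A_cap/A_ann.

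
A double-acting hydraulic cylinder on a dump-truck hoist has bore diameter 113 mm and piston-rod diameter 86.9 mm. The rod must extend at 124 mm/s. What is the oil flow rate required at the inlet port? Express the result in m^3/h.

Cap-side area A_cap = π/4 × (113 mm)² = 10030 mm^2
Q = A × v

Q ≈ 4.48 m^3/h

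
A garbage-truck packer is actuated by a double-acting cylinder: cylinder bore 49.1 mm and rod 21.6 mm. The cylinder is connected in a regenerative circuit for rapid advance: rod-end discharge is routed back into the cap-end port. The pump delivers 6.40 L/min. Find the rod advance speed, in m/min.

v ≈ 17.5 m/min

In regeneration the rod-end outflow joins the pump flow into the cap end, so the net volume the pump must supply per unit advance equals the rod cross-section area.
Rod cross-section A_rod = π/4 × (21.6 mm)² = 366.4 mm^2
v = Q_pump / A_rod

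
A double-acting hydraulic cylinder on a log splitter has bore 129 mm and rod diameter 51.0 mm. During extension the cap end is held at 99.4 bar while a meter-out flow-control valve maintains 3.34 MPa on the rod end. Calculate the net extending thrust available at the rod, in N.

F ≈ 93100 N

Cap-side area A_cap = π/4 × (129 mm)² = 13070 mm^2
Rod-side annular area A_ann = π/4 × (129² − 51.0²) = 11030 mm^2
Net thrust = P_cap·A_cap − P_rod·A_ann = 1.299e5 N − 36830 N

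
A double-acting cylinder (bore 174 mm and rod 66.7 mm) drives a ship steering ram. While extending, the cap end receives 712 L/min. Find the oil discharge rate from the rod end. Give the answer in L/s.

Cap-side area A_cap = π/4 × (174 mm)² = 23780 mm^2
Rod-side annular area A_ann = π/4 × (174² − 66.7²) = 20280 mm^2
Piston speed v = Q_in/A_cap; rod-end outflow Q_out = v × A_ann = Q_in × A_ann/A_cap.

Q_out ≈ 10.1 L/s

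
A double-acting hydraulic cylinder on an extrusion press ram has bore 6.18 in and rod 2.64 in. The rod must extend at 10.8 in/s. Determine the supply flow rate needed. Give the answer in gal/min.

Cap-side area A_cap = π/4 × (6.18 in)² = 30.00 in^2
Q = A × v

Q ≈ 84.1 gal/min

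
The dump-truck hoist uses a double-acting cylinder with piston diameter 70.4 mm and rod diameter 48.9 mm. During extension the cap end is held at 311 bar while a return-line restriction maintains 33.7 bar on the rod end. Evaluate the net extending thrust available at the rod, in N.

Cap-side area A_cap = π/4 × (70.4 mm)² = 3893 mm^2
Rod-side annular area A_ann = π/4 × (70.4² − 48.9²) = 2015 mm^2
Net thrust = P_cap·A_cap − P_rod·A_ann = 1.211e5 N − 6789 N

F ≈ 1.14e5 N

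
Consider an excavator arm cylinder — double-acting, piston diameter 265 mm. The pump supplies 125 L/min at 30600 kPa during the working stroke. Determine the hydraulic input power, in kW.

W ≈ 63.8 kW

Hydraulic power = P × Q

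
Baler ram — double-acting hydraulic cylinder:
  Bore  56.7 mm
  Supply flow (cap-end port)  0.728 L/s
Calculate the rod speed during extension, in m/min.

Cap-side area A_cap = π/4 × (56.7 mm)² = 2525 mm^2
v = Q / A

v ≈ 17.3 m/min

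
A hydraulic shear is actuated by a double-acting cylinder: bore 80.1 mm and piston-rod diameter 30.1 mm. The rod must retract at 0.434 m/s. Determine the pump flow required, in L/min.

Rod-side annular area A_ann = π/4 × (80.1² − 30.1²) = 4328 mm^2
Q = A × v

Q ≈ 113 L/min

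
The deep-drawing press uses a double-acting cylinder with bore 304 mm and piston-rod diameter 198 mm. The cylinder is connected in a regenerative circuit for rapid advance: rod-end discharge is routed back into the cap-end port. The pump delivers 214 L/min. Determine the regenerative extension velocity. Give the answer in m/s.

v ≈ 0.116 m/s

In regeneration the rod-end outflow joins the pump flow into the cap end, so the net volume the pump must supply per unit advance equals the rod cross-section area.
Rod cross-section A_rod = π/4 × (198 mm)² = 30790 mm^2
v = Q_pump / A_rod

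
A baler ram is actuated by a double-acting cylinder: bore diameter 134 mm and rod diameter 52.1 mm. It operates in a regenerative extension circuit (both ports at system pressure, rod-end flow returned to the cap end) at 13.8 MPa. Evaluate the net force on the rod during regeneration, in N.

With equal pressure on both faces, forces on the annular region cancel; the net push is pressure × rod cross-section.
Rod cross-section A_rod = π/4 × (52.1 mm)² = 2132 mm^2
F = P × A_rod

F ≈ 29400 N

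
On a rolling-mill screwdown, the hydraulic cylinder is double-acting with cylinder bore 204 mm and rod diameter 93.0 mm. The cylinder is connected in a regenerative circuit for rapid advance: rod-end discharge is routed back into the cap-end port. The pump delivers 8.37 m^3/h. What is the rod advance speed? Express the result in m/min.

v ≈ 20.5 m/min

In regeneration the rod-end outflow joins the pump flow into the cap end, so the net volume the pump must supply per unit advance equals the rod cross-section area.
Rod cross-section A_rod = π/4 × (93.0 mm)² = 6793 mm^2
v = Q_pump / A_rod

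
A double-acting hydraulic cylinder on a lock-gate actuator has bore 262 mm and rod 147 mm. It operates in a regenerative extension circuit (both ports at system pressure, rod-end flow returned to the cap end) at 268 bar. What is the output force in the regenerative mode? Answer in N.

F ≈ 4.55e5 N

With equal pressure on both faces, forces on the annular region cancel; the net push is pressure × rod cross-section.
Rod cross-section A_rod = π/4 × (147 mm)² = 16970 mm^2
F = P × A_rod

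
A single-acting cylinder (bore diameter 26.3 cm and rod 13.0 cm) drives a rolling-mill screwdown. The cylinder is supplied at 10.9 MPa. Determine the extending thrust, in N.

F ≈ 5.92e5 N

Cap-side area A_cap = π/4 × (26.3 cm)² = 543.3 cm^2
F = P × A_cap = 10.9 MPa × A_cap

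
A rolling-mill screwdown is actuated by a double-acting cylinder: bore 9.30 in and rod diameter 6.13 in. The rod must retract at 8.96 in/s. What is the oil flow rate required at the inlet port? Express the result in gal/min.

Q ≈ 89.4 gal/min

Rod-side annular area A_ann = π/4 × (9.30² − 6.13²) = 38.42 in^2
Q = A × v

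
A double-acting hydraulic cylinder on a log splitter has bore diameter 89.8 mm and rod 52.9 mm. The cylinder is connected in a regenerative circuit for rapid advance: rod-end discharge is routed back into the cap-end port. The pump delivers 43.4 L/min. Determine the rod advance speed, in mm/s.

v ≈ 329 mm/s

In regeneration the rod-end outflow joins the pump flow into the cap end, so the net volume the pump must supply per unit advance equals the rod cross-section area.
Rod cross-section A_rod = π/4 × (52.9 mm)² = 2198 mm^2
v = Q_pump / A_rod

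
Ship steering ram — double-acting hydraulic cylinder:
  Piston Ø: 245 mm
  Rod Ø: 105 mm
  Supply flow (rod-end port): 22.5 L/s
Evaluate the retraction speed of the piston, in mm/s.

Rod-side annular area A_ann = π/4 × (245² − 105²) = 38480 mm^2
Flow into the rod-end port fills the annular volume.
v = Q / A

v ≈ 585 mm/s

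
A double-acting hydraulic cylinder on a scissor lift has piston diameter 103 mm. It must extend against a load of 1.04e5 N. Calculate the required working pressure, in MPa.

P ≈ 12.5 MPa

Cap-side area A_cap = π/4 × (103 mm)² = 8332 mm^2
P = F / A = 1.04e5 N / A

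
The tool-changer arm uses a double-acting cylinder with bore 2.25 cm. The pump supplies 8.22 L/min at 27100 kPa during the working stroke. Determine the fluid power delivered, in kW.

Hydraulic power = P × Q

W ≈ 3.71 kW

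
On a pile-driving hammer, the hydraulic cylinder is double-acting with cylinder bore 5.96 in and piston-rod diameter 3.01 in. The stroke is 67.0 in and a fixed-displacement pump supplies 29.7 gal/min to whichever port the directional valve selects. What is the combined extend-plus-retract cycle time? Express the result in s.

t ≈ 28.5 s

Cap-side area A_cap = π/4 × (5.96 in)² = 27.90 in^2
Rod-side annular area A_ann = π/4 × (5.96² − 3.01²) = 20.78 in^2
t_ext = A_cap·L/Q = 16.35 s
t_ret = A_ann·L/Q = 12.18 s
t_cycle = t_ext + t_ret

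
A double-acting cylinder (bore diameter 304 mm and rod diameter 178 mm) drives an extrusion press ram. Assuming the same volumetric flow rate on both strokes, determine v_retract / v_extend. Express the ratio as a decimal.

v_ret/v_ext ≈ 1.52

Cap-side area A_cap = π/4 × (304 mm)² = 72580 mm^2
Rod-side annular area A_ann = π/4 × (304² − 178²) = 47700 mm^2
For equal Q, v ∝ 1/A, so v_ret/v_ext = A_cap/A_ann.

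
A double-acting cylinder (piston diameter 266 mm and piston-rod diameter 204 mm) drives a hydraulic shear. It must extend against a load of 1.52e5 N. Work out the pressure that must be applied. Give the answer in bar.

Cap-side area A_cap = π/4 × (266 mm)² = 55570 mm^2
P = F / A = 1.52e5 N / A

P ≈ 27.4 bar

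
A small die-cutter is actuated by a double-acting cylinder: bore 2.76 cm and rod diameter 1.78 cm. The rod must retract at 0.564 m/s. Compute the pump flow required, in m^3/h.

Rod-side annular area A_ann = π/4 × (2.76² − 1.78²) = 3.494 cm^2
Q = A × v

Q ≈ 0.710 m^3/h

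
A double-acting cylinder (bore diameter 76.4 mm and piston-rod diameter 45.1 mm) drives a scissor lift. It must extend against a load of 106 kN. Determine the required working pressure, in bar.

P ≈ 231 bar

Cap-side area A_cap = π/4 × (76.4 mm)² = 4584 mm^2
P = F / A = 106 kN / A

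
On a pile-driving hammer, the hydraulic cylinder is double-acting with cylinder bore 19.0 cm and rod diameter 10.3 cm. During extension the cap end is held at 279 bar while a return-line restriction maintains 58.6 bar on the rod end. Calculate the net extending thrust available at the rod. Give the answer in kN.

F ≈ 674 kN

Cap-side area A_cap = π/4 × (19.0 cm)² = 283.5 cm^2
Rod-side annular area A_ann = π/4 × (19.0² − 10.3²) = 200.2 cm^2
Net thrust = P_cap·A_cap − P_rod·A_ann = 791.0 kN − 117.3 kN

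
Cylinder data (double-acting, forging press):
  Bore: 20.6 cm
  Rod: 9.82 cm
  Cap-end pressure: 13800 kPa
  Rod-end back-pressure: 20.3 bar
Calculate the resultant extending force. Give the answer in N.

F ≈ 4.08e5 N

Cap-side area A_cap = π/4 × (20.6 cm)² = 333.3 cm^2
Rod-side annular area A_ann = π/4 × (20.6² − 9.82²) = 257.6 cm^2
Net thrust = P_cap·A_cap − P_rod·A_ann = 4.599e5 N − 52280 N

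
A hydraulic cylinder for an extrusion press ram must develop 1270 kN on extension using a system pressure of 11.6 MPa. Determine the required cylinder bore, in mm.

Extension force acts on the full piston face: F = P × (π/4)D².
D = √(4F / (πP)) = √(4 × 1270 kN / (π × 11.6 MPa))

D ≈ 373 mm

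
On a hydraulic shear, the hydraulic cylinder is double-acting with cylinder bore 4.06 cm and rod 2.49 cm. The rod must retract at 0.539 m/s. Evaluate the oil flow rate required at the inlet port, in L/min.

Rod-side annular area A_ann = π/4 × (4.06² − 2.49²) = 8.077 cm^2
Q = A × v

Q ≈ 26.1 L/min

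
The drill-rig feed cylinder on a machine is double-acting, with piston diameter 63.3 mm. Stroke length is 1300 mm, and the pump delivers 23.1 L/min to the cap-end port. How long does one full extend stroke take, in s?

Cap-side area A_cap = π/4 × (63.3 mm)² = 3147 mm^2
Swept volume V = A × L; t = V / Q = A·L / Q

t ≈ 10.6 s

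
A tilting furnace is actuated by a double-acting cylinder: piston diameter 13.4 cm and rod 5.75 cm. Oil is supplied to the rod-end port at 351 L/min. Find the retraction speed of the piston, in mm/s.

Rod-side annular area A_ann = π/4 × (13.4² − 5.75²) = 115.1 cm^2
Flow into the rod-end port fills the annular volume.
v = Q / A

v ≈ 508 mm/s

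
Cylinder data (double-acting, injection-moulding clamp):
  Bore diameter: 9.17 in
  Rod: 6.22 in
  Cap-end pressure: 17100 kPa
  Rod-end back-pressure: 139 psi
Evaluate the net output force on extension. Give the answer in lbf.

Cap-side area A_cap = π/4 × (9.17 in)² = 66.04 in^2
Rod-side annular area A_ann = π/4 × (9.17² − 6.22²) = 35.66 in^2
Net thrust = P_cap·A_cap − P_rod·A_ann = 1.638e5 lbf − 4956 lbf

F ≈ 1.59e5 lbf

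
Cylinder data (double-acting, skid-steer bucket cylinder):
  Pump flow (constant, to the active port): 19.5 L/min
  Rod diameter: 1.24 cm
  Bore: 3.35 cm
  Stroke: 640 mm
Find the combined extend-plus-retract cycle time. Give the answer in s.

Cap-side area A_cap = π/4 × (3.35 cm)² = 8.814 cm^2
Rod-side annular area A_ann = π/4 × (3.35² − 1.24²) = 7.607 cm^2
t_ext = A_cap·L/Q = 1.736 s
t_ret = A_ann·L/Q = 1.498 s
t_cycle = t_ext + t_ret

t ≈ 3.23 s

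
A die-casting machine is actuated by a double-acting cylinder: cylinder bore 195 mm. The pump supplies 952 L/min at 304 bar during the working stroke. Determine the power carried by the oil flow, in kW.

Hydraulic power = P × Q

W ≈ 482 kW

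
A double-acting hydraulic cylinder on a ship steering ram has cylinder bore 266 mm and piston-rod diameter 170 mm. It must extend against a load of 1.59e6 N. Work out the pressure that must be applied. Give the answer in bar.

P ≈ 286 bar

Cap-side area A_cap = π/4 × (266 mm)² = 55570 mm^2
P = F / A = 1.59e6 N / A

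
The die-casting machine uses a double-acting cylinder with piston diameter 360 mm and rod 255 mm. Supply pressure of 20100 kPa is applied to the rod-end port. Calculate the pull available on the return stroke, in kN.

F ≈ 1020 kN

Rod-side annular area A_ann = π/4 × (360² − 255²) = 50720 mm^2
On retraction the pressure acts on the annular area (bore minus rod).
F = P × A_ann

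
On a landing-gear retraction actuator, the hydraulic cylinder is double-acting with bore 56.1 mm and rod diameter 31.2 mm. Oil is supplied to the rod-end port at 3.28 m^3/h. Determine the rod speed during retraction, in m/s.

v ≈ 0.534 m/s

Rod-side annular area A_ann = π/4 × (56.1² − 31.2²) = 1707 mm^2
Flow into the rod-end port fills the annular volume.
v = Q / A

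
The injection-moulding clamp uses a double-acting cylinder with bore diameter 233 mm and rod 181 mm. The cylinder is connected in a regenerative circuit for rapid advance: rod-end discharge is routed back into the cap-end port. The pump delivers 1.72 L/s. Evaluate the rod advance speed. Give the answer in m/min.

v ≈ 4.01 m/min

In regeneration the rod-end outflow joins the pump flow into the cap end, so the net volume the pump must supply per unit advance equals the rod cross-section area.
Rod cross-section A_rod = π/4 × (181 mm)² = 25730 mm^2
v = Q_pump / A_rod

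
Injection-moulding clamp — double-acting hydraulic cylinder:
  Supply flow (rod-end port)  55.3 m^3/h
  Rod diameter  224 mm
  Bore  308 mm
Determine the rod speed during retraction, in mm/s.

v ≈ 438 mm/s

Rod-side annular area A_ann = π/4 × (308² − 224²) = 35100 mm^2
Flow into the rod-end port fills the annular volume.
v = Q / A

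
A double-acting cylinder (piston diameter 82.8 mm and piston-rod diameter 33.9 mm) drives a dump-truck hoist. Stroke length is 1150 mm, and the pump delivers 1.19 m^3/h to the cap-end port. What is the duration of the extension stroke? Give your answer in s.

Cap-side area A_cap = π/4 × (82.8 mm)² = 5385 mm^2
Swept volume V = A × L; t = V / Q = A·L / Q

t ≈ 18.7 s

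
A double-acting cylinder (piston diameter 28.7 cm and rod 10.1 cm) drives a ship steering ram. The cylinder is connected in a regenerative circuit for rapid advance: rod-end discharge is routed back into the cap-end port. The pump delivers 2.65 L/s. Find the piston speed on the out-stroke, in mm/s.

v ≈ 331 mm/s

In regeneration the rod-end outflow joins the pump flow into the cap end, so the net volume the pump must supply per unit advance equals the rod cross-section area.
Rod cross-section A_rod = π/4 × (10.1 cm)² = 80.12 cm^2
v = Q_pump / A_rod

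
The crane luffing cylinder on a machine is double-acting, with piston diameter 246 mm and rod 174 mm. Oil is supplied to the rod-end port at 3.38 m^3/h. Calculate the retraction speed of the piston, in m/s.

v ≈ 0.0395 m/s

Rod-side annular area A_ann = π/4 × (246² − 174²) = 23750 mm^2
Flow into the rod-end port fills the annular volume.
v = Q / A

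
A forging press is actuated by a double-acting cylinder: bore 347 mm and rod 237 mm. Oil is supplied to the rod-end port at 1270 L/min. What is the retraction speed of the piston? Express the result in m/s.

v ≈ 0.420 m/s

Rod-side annular area A_ann = π/4 × (347² − 237²) = 50450 mm^2
Flow into the rod-end port fills the annular volume.
v = Q / A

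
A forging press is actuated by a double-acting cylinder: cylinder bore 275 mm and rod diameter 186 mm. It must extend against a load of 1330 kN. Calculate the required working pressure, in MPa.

P ≈ 22.4 MPa

Cap-side area A_cap = π/4 × (275 mm)² = 59400 mm^2
P = F / A = 1330 kN / A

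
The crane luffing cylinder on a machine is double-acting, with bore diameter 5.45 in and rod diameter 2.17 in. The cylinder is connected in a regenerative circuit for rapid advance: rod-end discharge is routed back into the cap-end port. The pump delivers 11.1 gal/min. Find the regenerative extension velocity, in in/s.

In regeneration the rod-end outflow joins the pump flow into the cap end, so the net volume the pump must supply per unit advance equals the rod cross-section area.
Rod cross-section A_rod = π/4 × (2.17 in)² = 3.698 in^2
v = Q_pump / A_rod

v ≈ 11.6 in/s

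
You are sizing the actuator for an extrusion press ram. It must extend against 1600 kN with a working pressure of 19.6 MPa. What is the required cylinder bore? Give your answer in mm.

Extension force acts on the full piston face: F = P × (π/4)D².
D = √(4F / (πP)) = √(4 × 1600 kN / (π × 19.6 MPa))

D ≈ 322 mm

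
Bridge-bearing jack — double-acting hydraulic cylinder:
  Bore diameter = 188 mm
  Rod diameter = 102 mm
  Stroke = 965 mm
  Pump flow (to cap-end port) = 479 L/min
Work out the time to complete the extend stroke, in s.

t ≈ 3.36 s

Cap-side area A_cap = π/4 × (188 mm)² = 27760 mm^2
Swept volume V = A × L; t = V / Q = A·L / Q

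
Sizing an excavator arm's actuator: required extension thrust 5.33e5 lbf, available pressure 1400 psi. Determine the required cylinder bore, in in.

D ≈ 22.0 in

Extension force acts on the full piston face: F = P × (π/4)D².
D = √(4F / (πP)) = √(4 × 5.33e5 lbf / (π × 1400 psi))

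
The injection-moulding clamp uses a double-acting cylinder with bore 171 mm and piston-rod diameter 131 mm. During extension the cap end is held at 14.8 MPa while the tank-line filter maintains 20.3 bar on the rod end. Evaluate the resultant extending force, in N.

F ≈ 3.21e5 N

Cap-side area A_cap = π/4 × (171 mm)² = 22970 mm^2
Rod-side annular area A_ann = π/4 × (171² − 131²) = 9488 mm^2
Net thrust = P_cap·A_cap − P_rod·A_ann = 3.399e5 N − 19260 N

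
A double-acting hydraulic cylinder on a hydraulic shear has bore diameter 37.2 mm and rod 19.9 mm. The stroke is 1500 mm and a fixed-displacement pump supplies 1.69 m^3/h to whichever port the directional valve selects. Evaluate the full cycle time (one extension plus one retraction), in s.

t ≈ 5.95 s

Cap-side area A_cap = π/4 × (37.2 mm)² = 1087 mm^2
Rod-side annular area A_ann = π/4 × (37.2² − 19.9²) = 775.8 mm^2
t_ext = A_cap·L/Q = 3.473 s
t_ret = A_ann·L/Q = 2.479 s
t_cycle = t_ext + t_ret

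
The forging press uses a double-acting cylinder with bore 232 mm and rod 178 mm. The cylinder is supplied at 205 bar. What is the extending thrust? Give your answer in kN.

Cap-side area A_cap = π/4 × (232 mm)² = 42270 mm^2
F = P × A_cap = 205 bar × A_cap

F ≈ 867 kN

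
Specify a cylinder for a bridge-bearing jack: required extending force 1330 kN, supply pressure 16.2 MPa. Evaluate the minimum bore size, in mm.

Extension force acts on the full piston face: F = P × (π/4)D².
D = √(4F / (πP)) = √(4 × 1330 kN / (π × 16.2 MPa))

D ≈ 323 mm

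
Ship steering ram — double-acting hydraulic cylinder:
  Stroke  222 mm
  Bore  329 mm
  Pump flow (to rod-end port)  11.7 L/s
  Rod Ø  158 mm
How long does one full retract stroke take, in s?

t ≈ 1.24 s

Rod-side annular area A_ann = π/4 × (329² − 158²) = 65410 mm^2
Swept volume V = A × L; t = V / Q = A·L / Q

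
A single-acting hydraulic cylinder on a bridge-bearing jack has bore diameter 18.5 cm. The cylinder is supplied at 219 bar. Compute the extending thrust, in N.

F ≈ 5.89e5 N

Cap-side area A_cap = π/4 × (18.5 cm)² = 268.8 cm^2
F = P × A_cap = 219 bar × A_cap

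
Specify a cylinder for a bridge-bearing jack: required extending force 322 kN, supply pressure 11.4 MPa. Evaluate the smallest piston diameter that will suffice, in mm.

Extension force acts on the full piston face: F = P × (π/4)D².
D = √(4F / (πP)) = √(4 × 322 kN / (π × 11.4 MPa))

D ≈ 190 mm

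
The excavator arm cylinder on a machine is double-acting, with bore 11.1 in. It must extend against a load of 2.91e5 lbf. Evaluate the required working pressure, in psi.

Cap-side area A_cap = π/4 × (11.1 in)² = 96.77 in^2
P = F / A = 2.91e5 lbf / A

P ≈ 3010 psi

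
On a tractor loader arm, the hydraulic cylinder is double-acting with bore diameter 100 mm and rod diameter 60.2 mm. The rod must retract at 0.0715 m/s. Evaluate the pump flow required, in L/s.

Rod-side annular area A_ann = π/4 × (100² − 60.2²) = 5008 mm^2
Q = A × v

Q ≈ 0.358 L/s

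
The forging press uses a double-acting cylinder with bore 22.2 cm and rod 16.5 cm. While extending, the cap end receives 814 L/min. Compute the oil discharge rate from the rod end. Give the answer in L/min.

Cap-side area A_cap = π/4 × (22.2 cm)² = 387.1 cm^2
Rod-side annular area A_ann = π/4 × (22.2² − 16.5²) = 173.3 cm^2
Piston speed v = Q_in/A_cap; rod-end outflow Q_out = v × A_ann = Q_in × A_ann/A_cap.

Q_out ≈ 364 L/min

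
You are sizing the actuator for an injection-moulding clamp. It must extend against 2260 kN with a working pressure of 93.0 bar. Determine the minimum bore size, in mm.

D ≈ 556 mm

Extension force acts on the full piston face: F = P × (π/4)D².
D = √(4F / (πP)) = √(4 × 2260 kN / (π × 93.0 bar))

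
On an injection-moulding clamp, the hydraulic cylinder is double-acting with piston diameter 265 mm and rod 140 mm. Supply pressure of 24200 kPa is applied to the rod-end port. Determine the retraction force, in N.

Rod-side annular area A_ann = π/4 × (265² − 140²) = 39760 mm^2
On retraction the pressure acts on the annular area (bore minus rod).
F = P × A_ann

F ≈ 9.62e5 N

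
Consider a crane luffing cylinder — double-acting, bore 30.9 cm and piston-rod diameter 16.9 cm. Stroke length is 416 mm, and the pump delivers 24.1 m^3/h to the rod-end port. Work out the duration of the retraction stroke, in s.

t ≈ 3.27 s

Rod-side annular area A_ann = π/4 × (30.9² − 16.9²) = 525.6 cm^2
Swept volume V = A × L; t = V / Q = A·L / Q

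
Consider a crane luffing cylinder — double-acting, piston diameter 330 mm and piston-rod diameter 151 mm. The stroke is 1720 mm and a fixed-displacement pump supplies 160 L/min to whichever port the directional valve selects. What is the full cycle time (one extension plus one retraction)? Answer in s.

t ≈ 98.8 s

Cap-side area A_cap = π/4 × (330 mm)² = 85530 mm^2
Rod-side annular area A_ann = π/4 × (330² − 151²) = 67620 mm^2
t_ext = A_cap·L/Q = 55.17 s
t_ret = A_ann·L/Q = 43.62 s
t_cycle = t_ext + t_ret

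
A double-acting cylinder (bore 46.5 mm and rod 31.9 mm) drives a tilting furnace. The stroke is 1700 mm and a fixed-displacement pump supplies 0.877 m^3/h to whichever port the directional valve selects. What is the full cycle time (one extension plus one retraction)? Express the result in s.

Cap-side area A_cap = π/4 × (46.5 mm)² = 1698 mm^2
Rod-side annular area A_ann = π/4 × (46.5² − 31.9²) = 899.0 mm^2
t_ext = A_cap·L/Q = 11.85 s
t_ret = A_ann·L/Q = 6.274 s
t_cycle = t_ext + t_ret

t ≈ 18.1 s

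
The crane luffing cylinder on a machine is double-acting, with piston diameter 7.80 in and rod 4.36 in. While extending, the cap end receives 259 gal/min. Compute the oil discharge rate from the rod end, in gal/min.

Q_out ≈ 178 gal/min

Cap-side area A_cap = π/4 × (7.80 in)² = 47.78 in^2
Rod-side annular area A_ann = π/4 × (7.80² − 4.36²) = 32.85 in^2
Piston speed v = Q_in/A_cap; rod-end outflow Q_out = v × A_ann = Q_in × A_ann/A_cap.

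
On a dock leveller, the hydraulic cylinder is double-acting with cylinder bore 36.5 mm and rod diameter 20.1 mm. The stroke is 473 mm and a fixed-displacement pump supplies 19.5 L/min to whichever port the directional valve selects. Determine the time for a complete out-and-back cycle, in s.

t ≈ 2.58 s

Cap-side area A_cap = π/4 × (36.5 mm)² = 1046 mm^2
Rod-side annular area A_ann = π/4 × (36.5² − 20.1²) = 729.0 mm^2
t_ext = A_cap·L/Q = 1.523 s
t_ret = A_ann·L/Q = 1.061 s
t_cycle = t_ext + t_ret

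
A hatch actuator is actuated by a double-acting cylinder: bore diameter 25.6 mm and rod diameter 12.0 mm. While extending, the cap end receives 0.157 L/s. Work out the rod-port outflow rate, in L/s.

Cap-side area A_cap = π/4 × (25.6 mm)² = 514.7 mm^2
Rod-side annular area A_ann = π/4 × (25.6² − 12.0²) = 401.6 mm^2
Piston speed v = Q_in/A_cap; rod-end outflow Q_out = v × A_ann = Q_in × A_ann/A_cap.

Q_out ≈ 0.123 L/s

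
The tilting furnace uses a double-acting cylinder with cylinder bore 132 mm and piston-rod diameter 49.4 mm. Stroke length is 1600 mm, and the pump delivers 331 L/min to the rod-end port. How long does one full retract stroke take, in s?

Rod-side annular area A_ann = π/4 × (132² − 49.4²) = 11770 mm^2
Swept volume V = A × L; t = V / Q = A·L / Q

t ≈ 3.41 s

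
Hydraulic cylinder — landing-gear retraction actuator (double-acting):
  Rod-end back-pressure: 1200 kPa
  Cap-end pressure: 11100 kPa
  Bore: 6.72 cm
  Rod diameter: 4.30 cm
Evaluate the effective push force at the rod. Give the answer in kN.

F ≈ 36.9 kN

Cap-side area A_cap = π/4 × (6.72 cm)² = 35.47 cm^2
Rod-side annular area A_ann = π/4 × (6.72² − 4.30²) = 20.95 cm^2
Net thrust = P_cap·A_cap − P_rod·A_ann = 39.37 kN − 2.513 kN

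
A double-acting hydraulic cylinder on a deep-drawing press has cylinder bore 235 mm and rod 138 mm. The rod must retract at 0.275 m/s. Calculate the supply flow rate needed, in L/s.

Q ≈ 7.81 L/s

Rod-side annular area A_ann = π/4 × (235² − 138²) = 28420 mm^2
Q = A × v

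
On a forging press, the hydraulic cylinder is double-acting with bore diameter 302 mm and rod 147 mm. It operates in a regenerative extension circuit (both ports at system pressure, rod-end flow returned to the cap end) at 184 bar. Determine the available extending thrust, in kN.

With equal pressure on both faces, forces on the annular region cancel; the net push is pressure × rod cross-section.
Rod cross-section A_rod = π/4 × (147 mm)² = 16970 mm^2
F = P × A_rod

F ≈ 312 kN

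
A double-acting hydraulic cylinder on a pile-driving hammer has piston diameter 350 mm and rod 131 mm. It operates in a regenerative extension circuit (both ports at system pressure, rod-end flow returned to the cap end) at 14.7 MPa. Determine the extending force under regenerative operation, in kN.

F ≈ 198 kN

With equal pressure on both faces, forces on the annular region cancel; the net push is pressure × rod cross-section.
Rod cross-section A_rod = π/4 × (131 mm)² = 13480 mm^2
F = P × A_rod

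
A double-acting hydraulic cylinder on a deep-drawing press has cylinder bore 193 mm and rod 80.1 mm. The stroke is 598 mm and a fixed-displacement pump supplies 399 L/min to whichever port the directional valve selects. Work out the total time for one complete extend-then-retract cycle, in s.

Cap-side area A_cap = π/4 × (193 mm)² = 29260 mm^2
Rod-side annular area A_ann = π/4 × (193² − 80.1²) = 24220 mm^2
t_ext = A_cap·L/Q = 2.631 s
t_ret = A_ann·L/Q = 2.178 s
t_cycle = t_ext + t_ret

t ≈ 4.81 s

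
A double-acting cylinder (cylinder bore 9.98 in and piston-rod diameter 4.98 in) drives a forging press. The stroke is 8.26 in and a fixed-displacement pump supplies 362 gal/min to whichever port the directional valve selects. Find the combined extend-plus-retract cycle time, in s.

t ≈ 0.812 s

Cap-side area A_cap = π/4 × (9.98 in)² = 78.23 in^2
Rod-side annular area A_ann = π/4 × (9.98² − 4.98²) = 58.75 in^2
t_ext = A_cap·L/Q = 0.4636 s
t_ret = A_ann·L/Q = 0.3482 s
t_cycle = t_ext + t_ret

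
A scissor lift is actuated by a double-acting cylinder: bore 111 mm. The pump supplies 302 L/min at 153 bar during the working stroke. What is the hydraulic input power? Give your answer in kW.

Hydraulic power = P × Q

W ≈ 77.0 kW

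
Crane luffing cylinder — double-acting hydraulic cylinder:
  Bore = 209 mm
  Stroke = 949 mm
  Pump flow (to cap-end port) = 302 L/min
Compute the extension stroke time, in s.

Cap-side area A_cap = π/4 × (209 mm)² = 34310 mm^2
Swept volume V = A × L; t = V / Q = A·L / Q

t ≈ 6.47 s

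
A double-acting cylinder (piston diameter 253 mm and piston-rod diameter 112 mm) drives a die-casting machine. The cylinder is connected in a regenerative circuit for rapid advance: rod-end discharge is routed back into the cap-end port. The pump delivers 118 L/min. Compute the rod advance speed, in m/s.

In regeneration the rod-end outflow joins the pump flow into the cap end, so the net volume the pump must supply per unit advance equals the rod cross-section area.
Rod cross-section A_rod = π/4 × (112 mm)² = 9852 mm^2
v = Q_pump / A_rod

v ≈ 0.200 m/s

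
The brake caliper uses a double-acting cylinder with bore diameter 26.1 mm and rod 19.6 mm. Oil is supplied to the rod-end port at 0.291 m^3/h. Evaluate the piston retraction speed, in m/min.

v ≈ 20.8 m/min

Rod-side annular area A_ann = π/4 × (26.1² − 19.6²) = 233.3 mm^2
Flow into the rod-end port fills the annular volume.
v = Q / A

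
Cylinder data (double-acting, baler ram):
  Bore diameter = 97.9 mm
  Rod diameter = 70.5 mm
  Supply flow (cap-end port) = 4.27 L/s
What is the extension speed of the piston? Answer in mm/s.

v ≈ 567 mm/s

Cap-side area A_cap = π/4 × (97.9 mm)² = 7528 mm^2
v = Q / A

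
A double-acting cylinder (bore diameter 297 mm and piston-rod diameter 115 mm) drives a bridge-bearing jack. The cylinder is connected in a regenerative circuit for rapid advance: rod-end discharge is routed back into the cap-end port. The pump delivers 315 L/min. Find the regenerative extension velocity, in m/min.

v ≈ 30.3 m/min

In regeneration the rod-end outflow joins the pump flow into the cap end, so the net volume the pump must supply per unit advance equals the rod cross-section area.
Rod cross-section A_rod = π/4 × (115 mm)² = 10390 mm^2
v = Q_pump / A_rod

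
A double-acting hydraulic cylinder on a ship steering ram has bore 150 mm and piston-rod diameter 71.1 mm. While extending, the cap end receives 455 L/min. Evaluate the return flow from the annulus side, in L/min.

Cap-side area A_cap = π/4 × (150 mm)² = 17670 mm^2
Rod-side annular area A_ann = π/4 × (150² − 71.1²) = 13700 mm^2
Piston speed v = Q_in/A_cap; rod-end outflow Q_out = v × A_ann = Q_in × A_ann/A_cap.

Q_out ≈ 353 L/min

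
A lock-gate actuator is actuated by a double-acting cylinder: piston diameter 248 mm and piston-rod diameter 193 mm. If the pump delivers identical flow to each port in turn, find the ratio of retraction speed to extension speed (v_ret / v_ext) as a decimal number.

v_ret/v_ext ≈ 2.54

Cap-side area A_cap = π/4 × (248 mm)² = 48310 mm^2
Rod-side annular area A_ann = π/4 × (248² − 193²) = 19050 mm^2
For equal Q, v ∝ 1/A, so v_ret/v_ext = A_cap/A_ann.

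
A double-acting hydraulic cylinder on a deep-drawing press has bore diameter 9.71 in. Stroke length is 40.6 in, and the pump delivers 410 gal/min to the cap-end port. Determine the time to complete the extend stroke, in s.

Cap-side area A_cap = π/4 × (9.71 in)² = 74.05 in^2
Swept volume V = A × L; t = V / Q = A·L / Q

t ≈ 1.90 s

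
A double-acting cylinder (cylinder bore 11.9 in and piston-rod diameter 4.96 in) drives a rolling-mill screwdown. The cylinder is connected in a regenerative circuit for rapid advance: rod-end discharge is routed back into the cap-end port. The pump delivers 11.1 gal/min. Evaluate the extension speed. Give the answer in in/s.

In regeneration the rod-end outflow joins the pump flow into the cap end, so the net volume the pump must supply per unit advance equals the rod cross-section area.
Rod cross-section A_rod = π/4 × (4.96 in)² = 19.32 in^2
v = Q_pump / A_rod

v ≈ 2.21 in/s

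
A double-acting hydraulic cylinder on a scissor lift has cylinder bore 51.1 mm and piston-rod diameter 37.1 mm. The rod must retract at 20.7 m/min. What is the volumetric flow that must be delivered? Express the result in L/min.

Rod-side annular area A_ann = π/4 × (51.1² − 37.1²) = 969.8 mm^2
Q = A × v

Q ≈ 20.1 L/min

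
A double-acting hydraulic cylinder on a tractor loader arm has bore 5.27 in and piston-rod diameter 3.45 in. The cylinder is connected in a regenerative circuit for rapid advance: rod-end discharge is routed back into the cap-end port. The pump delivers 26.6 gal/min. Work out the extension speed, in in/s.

In regeneration the rod-end outflow joins the pump flow into the cap end, so the net volume the pump must supply per unit advance equals the rod cross-section area.
Rod cross-section A_rod = π/4 × (3.45 in)² = 9.348 in^2
v = Q_pump / A_rod

v ≈ 11.0 in/s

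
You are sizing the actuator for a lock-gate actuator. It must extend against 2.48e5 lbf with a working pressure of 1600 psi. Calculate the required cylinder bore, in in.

Extension force acts on the full piston face: F = P × (π/4)D².
D = √(4F / (πP)) = √(4 × 2.48e5 lbf / (π × 1600 psi))

D ≈ 14.0 in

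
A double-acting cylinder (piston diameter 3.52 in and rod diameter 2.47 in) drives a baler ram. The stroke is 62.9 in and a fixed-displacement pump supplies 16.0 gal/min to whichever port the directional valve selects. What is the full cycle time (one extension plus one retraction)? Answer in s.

Cap-side area A_cap = π/4 × (3.52 in)² = 9.731 in^2
Rod-side annular area A_ann = π/4 × (3.52² − 2.47²) = 4.940 in^2
t_ext = A_cap·L/Q = 9.937 s
t_ret = A_ann·L/Q = 5.044 s
t_cycle = t_ext + t_ret

t ≈ 15.0 s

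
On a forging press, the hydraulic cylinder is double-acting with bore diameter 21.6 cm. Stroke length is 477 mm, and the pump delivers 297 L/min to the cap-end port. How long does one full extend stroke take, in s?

t ≈ 3.53 s

Cap-side area A_cap = π/4 × (21.6 cm)² = 366.4 cm^2
Swept volume V = A × L; t = V / Q = A·L / Q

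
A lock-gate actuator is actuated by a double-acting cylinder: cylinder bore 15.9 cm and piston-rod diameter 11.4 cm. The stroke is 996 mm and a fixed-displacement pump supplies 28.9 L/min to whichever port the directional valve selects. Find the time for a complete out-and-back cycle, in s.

Cap-side area A_cap = π/4 × (15.9 cm)² = 198.6 cm^2
Rod-side annular area A_ann = π/4 × (15.9² − 11.4²) = 96.49 cm^2
t_ext = A_cap·L/Q = 41.06 s
t_ret = A_ann·L/Q = 19.95 s
t_cycle = t_ext + t_ret

t ≈ 61.0 s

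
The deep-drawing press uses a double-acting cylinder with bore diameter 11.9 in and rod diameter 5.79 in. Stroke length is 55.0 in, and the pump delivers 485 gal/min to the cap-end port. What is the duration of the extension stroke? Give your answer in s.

Cap-side area A_cap = π/4 × (11.9 in)² = 111.2 in^2
Swept volume V = A × L; t = V / Q = A·L / Q

t ≈ 3.28 s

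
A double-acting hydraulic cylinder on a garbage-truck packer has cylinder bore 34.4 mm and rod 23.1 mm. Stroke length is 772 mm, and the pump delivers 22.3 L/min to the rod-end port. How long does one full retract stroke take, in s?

t ≈ 1.06 s

Rod-side annular area A_ann = π/4 × (34.4² − 23.1²) = 510.3 mm^2
Swept volume V = A × L; t = V / Q = A·L / Q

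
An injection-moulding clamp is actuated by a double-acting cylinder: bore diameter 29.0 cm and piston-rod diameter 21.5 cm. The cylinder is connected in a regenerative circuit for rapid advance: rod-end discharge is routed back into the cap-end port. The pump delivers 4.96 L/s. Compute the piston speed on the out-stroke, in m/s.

In regeneration the rod-end outflow joins the pump flow into the cap end, so the net volume the pump must supply per unit advance equals the rod cross-section area.
Rod cross-section A_rod = π/4 × (21.5 cm)² = 363.1 cm^2
v = Q_pump / A_rod

v ≈ 0.137 m/s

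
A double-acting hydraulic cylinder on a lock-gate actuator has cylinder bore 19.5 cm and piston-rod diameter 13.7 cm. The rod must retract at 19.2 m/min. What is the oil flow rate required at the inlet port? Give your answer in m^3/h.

Q ≈ 17.4 m^3/h

Rod-side annular area A_ann = π/4 × (19.5² − 13.7²) = 151.2 cm^2
Q = A × v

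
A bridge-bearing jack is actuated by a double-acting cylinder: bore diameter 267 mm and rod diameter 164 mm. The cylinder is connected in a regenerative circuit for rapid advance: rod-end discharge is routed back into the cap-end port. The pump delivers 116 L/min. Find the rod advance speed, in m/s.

v ≈ 0.0915 m/s

In regeneration the rod-end outflow joins the pump flow into the cap end, so the net volume the pump must supply per unit advance equals the rod cross-section area.
Rod cross-section A_rod = π/4 × (164 mm)² = 21120 mm^2
v = Q_pump / A_rod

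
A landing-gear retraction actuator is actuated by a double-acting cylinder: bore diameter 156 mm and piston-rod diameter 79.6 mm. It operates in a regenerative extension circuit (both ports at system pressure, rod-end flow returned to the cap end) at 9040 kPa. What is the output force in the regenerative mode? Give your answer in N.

F ≈ 45000 N

With equal pressure on both faces, forces on the annular region cancel; the net push is pressure × rod cross-section.
Rod cross-section A_rod = π/4 × (79.6 mm)² = 4976 mm^2
F = P × A_rod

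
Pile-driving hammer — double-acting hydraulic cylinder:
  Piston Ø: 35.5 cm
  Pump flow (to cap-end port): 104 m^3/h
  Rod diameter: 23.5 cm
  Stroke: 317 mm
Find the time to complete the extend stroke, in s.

Cap-side area A_cap = π/4 × (35.5 cm)² = 989.8 cm^2
Swept volume V = A × L; t = V / Q = A·L / Q

t ≈ 1.09 s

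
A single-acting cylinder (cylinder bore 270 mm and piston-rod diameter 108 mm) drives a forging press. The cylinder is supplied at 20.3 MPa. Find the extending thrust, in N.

Cap-side area A_cap = π/4 × (270 mm)² = 57260 mm^2
F = P × A_cap = 20.3 MPa × A_cap

F ≈ 1.16e6 N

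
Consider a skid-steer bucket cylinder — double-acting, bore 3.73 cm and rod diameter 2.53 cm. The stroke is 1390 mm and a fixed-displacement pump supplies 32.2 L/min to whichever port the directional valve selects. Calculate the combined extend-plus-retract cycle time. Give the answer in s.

t ≈ 4.36 s

Cap-side area A_cap = π/4 × (3.73 cm)² = 10.93 cm^2
Rod-side annular area A_ann = π/4 × (3.73² − 2.53²) = 5.900 cm^2
t_ext = A_cap·L/Q = 2.830 s
t_ret = A_ann·L/Q = 1.528 s
t_cycle = t_ext + t_ret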